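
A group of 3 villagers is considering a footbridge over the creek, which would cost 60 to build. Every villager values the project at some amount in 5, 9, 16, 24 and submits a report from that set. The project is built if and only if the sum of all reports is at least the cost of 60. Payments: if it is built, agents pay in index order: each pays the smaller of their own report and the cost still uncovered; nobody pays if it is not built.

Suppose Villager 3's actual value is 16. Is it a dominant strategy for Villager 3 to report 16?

Yes

Check each profile of the others' reports and compare truth against every alternative report.
Others report (24, 24): truth gives 4, best alternative gives 4.
Others report (5, 5): truth gives 0, best alternative gives 0.
Others report (5, 9): truth gives 0, best alternative gives 0.
Others report (5, 16): truth gives 0, best alternative gives 0.
Others report (5, 24): truth gives 0, best alternative gives 0.
Others report (9, 5): truth gives 0, best alternative gives 0.
(Remaining 10 profiles checked similarly; truth is weakly best in each.)
In every case the truthful report is at least as good as any alternative, so it is a dominant strategy.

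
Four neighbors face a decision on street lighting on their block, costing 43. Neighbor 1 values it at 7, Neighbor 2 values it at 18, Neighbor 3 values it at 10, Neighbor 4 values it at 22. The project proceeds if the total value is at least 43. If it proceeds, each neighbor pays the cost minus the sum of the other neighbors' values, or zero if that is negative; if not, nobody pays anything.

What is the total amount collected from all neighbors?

Total value 57 ≥ cost 43, so it is built.
Neighbor 1: others sum to 50; max(0, 43 - 50) = 0.
Neighbor 2: others sum to 39; max(0, 43 - 39) = 4.
Neighbor 3: others sum to 47; max(0, 43 - 47) = 0.
Neighbor 4: others sum to 35; max(0, 43 - 35) = 8.
Total collected = 0 + 4 + 0 + 8 = 12.

12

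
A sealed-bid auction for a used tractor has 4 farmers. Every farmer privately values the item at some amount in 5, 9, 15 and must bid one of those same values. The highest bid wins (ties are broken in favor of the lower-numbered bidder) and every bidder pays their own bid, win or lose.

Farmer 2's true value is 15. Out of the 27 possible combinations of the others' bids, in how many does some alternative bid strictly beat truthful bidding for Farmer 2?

13

Others bid (5, 5, 5): truth gives 0; bid 9 gives 6 > 0. Violating.
Others bid (5, 5, 9): truth gives 0; bid 9 gives 6 > 0. Violating.
Others bid (5, 9, 5): truth gives 0; bid 9 gives 6 > 0. Violating.
Others bid (5, 9, 9): truth gives 0; bid 9 gives 6 > 0. Violating.
Others bid (5, 5, 15): truth gives 0; no alternative beats it.
Others bid (5, 9, 15): truth gives 0; no alternative beats it.
(Checking all 27 profiles: 13 have a profitable deviation, 14 do not.)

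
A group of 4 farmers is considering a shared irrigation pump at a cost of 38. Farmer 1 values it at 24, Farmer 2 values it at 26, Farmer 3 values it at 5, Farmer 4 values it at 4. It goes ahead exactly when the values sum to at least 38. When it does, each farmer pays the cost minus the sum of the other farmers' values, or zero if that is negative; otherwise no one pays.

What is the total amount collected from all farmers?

Total value 59 ≥ cost 38, so it is built.
Farmer 1: others sum to 35; max(0, 38 - 35) = 3.
Farmer 2: others sum to 33; max(0, 38 - 33) = 5.
Farmer 3: others sum to 54; max(0, 38 - 54) = 0.
Farmer 4: others sum to 55; max(0, 38 - 55) = 0.
Total collected = 3 + 5 + 0 + 0 = 8.

8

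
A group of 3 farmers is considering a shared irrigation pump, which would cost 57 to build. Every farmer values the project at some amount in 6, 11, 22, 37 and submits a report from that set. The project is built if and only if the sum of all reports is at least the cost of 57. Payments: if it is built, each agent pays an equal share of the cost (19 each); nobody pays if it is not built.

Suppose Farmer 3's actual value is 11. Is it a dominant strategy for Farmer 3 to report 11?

No

Consider the case where Farmer 1 reports 11 and Farmer 2 reports 37.
Truthful report 11: project built, pays 19, utility 11 - 19 = -8.
Report 6 instead: project not built, utility 0.
Since 0 > -8, reporting 6 is strictly better here, so truthful reporting is not dominant.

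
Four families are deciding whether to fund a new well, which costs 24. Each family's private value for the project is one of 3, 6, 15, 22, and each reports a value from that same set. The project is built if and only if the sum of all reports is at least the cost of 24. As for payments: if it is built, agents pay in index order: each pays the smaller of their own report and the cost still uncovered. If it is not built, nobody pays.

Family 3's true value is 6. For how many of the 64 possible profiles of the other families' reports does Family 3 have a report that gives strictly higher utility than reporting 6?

Others report (3, 3, 15): truth gives 0; report 3 gives 3 > 0. Violating.
Others report (3, 3, 22): truth gives 0; report 3 gives 3 > 0. Violating.
Others report (3, 6, 15): truth gives 0; report 3 gives 3 > 0. Violating.
Others report (3, 6, 22): truth gives 0; report 3 gives 3 > 0. Violating.
Others report (3, 3, 3): truth gives 0; no alternative beats it.
Others report (3, 3, 6): truth gives 0; no alternative beats it.
(Checking all 64 profiles: 16 have a profitable deviation, 48 do not.)

16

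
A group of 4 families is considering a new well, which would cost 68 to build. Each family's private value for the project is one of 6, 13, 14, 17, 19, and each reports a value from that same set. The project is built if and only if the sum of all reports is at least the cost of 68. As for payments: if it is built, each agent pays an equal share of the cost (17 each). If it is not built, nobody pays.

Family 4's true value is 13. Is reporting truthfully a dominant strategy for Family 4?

No

Consider the case where Family 1 reports 17, Family 2 reports 19 and Family 3 reports 19.
Truthful report 13: project built, pays 17, utility 13 - 17 = -4.
Report 6 instead: project not built, utility 0.
Since 0 > -4, reporting 6 is strictly better here, so truthful reporting is not dominant.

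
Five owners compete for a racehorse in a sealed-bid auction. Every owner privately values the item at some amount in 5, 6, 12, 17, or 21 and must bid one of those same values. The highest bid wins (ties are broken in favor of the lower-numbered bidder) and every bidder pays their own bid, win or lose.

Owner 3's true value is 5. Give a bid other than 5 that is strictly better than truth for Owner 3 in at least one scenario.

6

Suppose Owner 1 bids 5, Owner 2 bids 5, Owner 4 bids 5 and Owner 5 bids 5.
Bid 5: loses but pays 5, utility -5.
Bid 6: wins, pays 6, utility 5 - 6 = -1.
So bidding 6 beats truth here (-1 > -5).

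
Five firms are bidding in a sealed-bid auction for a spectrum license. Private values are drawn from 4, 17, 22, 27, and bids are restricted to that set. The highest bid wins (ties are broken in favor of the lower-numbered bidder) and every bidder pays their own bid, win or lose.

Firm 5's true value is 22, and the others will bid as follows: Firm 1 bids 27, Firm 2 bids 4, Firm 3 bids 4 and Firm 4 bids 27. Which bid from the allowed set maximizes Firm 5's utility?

Bid 4: loses but pays 4, utility -4.
Bid 17: loses but pays 17, utility -17.
Bid 22: loses but pays 22, utility -22.
Bid 27: loses but pays 27, utility -27.
The best choice is 4 with utility -4.

4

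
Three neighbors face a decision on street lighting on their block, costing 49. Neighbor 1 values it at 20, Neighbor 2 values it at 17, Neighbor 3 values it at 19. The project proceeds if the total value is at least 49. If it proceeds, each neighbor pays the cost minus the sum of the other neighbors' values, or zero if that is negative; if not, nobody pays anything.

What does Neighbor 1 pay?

Total value 56 ≥ cost 49, so the project is built.
The other neighbors' values sum to 36.
Cost minus that sum is 49 - 36 = 13.

13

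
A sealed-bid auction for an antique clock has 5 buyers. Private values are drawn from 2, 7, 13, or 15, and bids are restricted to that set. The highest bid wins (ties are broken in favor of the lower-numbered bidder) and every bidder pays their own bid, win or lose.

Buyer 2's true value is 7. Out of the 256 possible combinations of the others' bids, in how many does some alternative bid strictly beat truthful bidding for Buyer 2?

Others bid (2, 2, 2, 13): truth gives -7; bid 2 gives -2 > -7. Violating.
Others bid (2, 2, 2, 15): truth gives -7; bid 2 gives -2 > -7. Violating.
Others bid (2, 2, 7, 13): truth gives -7; bid 2 gives -2 > -7. Violating.
Others bid (2, 2, 7, 15): truth gives -7; bid 2 gives -2 > -7. Violating.
Others bid (2, 2, 2, 2): truth gives 0; no alternative beats it.
Others bid (2, 2, 2, 7): truth gives 0; no alternative beats it.
(Checking all 256 profiles: 248 have a profitable deviation, 8 do not.)

248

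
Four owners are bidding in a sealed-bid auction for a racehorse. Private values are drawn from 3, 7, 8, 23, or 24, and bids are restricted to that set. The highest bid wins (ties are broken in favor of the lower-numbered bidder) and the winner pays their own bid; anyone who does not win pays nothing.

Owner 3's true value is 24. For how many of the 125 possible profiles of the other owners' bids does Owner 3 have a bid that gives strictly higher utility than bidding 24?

36

Others bid (3, 3, 3): truth gives 0; bid 7 gives 17 > 0. Violating.
Others bid (3, 3, 7): truth gives 0; bid 7 gives 17 > 0. Violating.
Others bid (3, 3, 8): truth gives 0; bid 8 gives 16 > 0. Violating.
Others bid (3, 3, 23): truth gives 0; bid 23 gives 1 > 0. Violating.
Others bid (3, 3, 24): truth gives 0; no alternative beats it.
Others bid (3, 7, 24): truth gives 0; no alternative beats it.
(Checking all 125 profiles: 36 have a profitable deviation, 89 do not.)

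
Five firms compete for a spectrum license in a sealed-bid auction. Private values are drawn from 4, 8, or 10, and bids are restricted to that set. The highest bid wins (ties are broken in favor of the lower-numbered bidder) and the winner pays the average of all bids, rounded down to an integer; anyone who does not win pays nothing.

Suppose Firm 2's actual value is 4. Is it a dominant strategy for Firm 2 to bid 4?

Yes

Check each profile of the others' bids and compare truth against every alternative bid.
Others bid (4, 8, 8, 8): truth gives 0, best alternative gives -3.
Others bid (4, 4, 8, 8): truth gives 0, best alternative gives -2.
Others bid (4, 8, 4, 8): truth gives 0, best alternative gives -2.
Others bid (4, 8, 8, 4): truth gives 0, best alternative gives -2.
Others bid (4, 4, 4, 8): truth gives 0, best alternative gives -1.
Others bid (4, 4, 8, 4): truth gives 0, best alternative gives -1.
(Remaining 75 profiles checked similarly; truth is weakly best in each.)
In every case the truthful bid is at least as good as any alternative, so it is a dominant strategy.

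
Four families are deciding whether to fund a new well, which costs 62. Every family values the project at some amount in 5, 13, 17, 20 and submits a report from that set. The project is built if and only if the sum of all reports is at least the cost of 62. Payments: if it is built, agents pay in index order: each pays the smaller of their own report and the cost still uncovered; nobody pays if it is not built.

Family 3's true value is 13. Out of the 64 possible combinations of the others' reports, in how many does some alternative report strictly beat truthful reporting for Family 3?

Others report (17, 20, 20): truth gives 0; report 5 gives 8 > 0. Violating.
Others report (20, 17, 20): truth gives 0; report 5 gives 8 > 0. Violating.
Others report (20, 20, 17): truth gives 0; report 5 gives 8 > 0. Violating.
Others report (20, 20, 20): truth gives 0; report 5 gives 8 > 0. Violating.
Others report (5, 5, 5): truth gives 0; no alternative beats it.
Others report (5, 5, 13): truth gives 0; no alternative beats it.
(Checking all 64 profiles: 4 have a profitable deviation, 60 do not.)

4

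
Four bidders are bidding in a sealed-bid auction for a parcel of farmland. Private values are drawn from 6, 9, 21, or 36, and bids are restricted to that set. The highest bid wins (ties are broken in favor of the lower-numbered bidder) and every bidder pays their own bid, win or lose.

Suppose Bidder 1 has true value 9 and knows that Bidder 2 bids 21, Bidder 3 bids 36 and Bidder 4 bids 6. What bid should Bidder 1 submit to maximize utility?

Bid 6: loses but pays 6, utility -6.
Bid 9: loses but pays 9, utility -9.
Bid 21: loses but pays 21, utility -21.
Bid 36: wins, pays 36, utility 9 - 36 = -27.
The best choice is 6 with utility -6.

6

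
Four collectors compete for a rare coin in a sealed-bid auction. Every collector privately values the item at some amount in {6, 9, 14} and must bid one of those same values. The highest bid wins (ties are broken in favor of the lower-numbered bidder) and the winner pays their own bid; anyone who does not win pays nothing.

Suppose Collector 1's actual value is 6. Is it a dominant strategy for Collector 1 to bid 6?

Check each profile of the others' bids and compare truth against every alternative bid.
Others bid (6, 6, 6): truth gives 0, best alternative gives -3.
Others bid (6, 6, 9): truth gives 0, best alternative gives -3.
Others bid (6, 9, 6): truth gives 0, best alternative gives -3.
Others bid (6, 9, 9): truth gives 0, best alternative gives -3.
Others bid (9, 6, 6): truth gives 0, best alternative gives -3.
Others bid (9, 6, 9): truth gives 0, best alternative gives -3.
(Remaining 21 profiles checked similarly; truth is weakly best in each.)
In every case the truthful bid is at least as good as any alternative, so it is a dominant strategy.

Yes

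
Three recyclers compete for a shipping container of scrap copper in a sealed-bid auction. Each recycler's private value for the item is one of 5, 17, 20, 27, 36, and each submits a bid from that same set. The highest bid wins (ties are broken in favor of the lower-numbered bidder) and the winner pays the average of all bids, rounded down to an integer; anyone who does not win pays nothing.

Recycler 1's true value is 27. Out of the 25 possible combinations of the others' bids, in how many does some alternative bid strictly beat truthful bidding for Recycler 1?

Others bid (5, 5): truth gives 15; bid 5 gives 22 > 15. Violating.
Others bid (5, 17): truth gives 11; bid 17 gives 14 > 11. Violating.
Others bid (5, 20): truth gives 10; bid 20 gives 12 > 10. Violating.
Others bid (5, 36): truth gives 0; bid 36 gives 2 > 0. Violating.
Others bid (5, 27): truth gives 8; no alternative beats it.
Others bid (17, 27): truth gives 4; no alternative beats it.
(Checking all 25 profiles: 11 have a profitable deviation, 14 do not.)

11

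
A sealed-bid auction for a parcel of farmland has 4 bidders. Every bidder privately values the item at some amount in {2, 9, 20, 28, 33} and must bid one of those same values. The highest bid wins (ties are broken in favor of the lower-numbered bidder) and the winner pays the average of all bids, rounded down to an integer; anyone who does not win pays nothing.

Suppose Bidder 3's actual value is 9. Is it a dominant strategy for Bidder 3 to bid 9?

Consider the case where Bidder 1 bids 2, Bidder 2 bids 9 and Bidder 4 bids 2.
Truthful bid 9: loses, pays 0, utility 0.
Bid 20 instead: wins, pays 8, utility 9 - 8 = 1.
Since 1 > 0, bidding 20 is strictly better here, so truthful bidding is not dominant.

No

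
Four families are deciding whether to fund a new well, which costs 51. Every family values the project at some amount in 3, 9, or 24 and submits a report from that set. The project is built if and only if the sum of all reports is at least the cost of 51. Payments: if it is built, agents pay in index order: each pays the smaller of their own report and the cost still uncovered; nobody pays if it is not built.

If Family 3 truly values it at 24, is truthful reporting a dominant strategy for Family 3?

No

Consider the case where Family 1 reports 3, Family 2 reports 24 and Family 4 reports 24.
Truthful report 24: project built, pays 24, utility 24 - 24 = 0.
Report 3 instead: project built, pays 3, utility 24 - 3 = 21.
Since 21 > 0, reporting 3 is strictly better here, so truthful reporting is not dominant.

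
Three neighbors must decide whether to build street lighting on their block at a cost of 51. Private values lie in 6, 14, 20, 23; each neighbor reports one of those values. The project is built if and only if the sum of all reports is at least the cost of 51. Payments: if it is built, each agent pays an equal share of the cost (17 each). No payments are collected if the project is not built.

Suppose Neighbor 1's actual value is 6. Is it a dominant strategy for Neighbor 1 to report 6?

Yes

Check each profile of the others' reports and compare truth against every alternative report.
Others report (14, 23): truth gives 0, best alternative gives -11.
Others report (20, 20): truth gives 0, best alternative gives -11.
Others report (20, 23): truth gives 0, best alternative gives -11.
Others report (23, 14): truth gives 0, best alternative gives -11.
Others report (23, 20): truth gives 0, best alternative gives -11.
Others report (23, 23): truth gives -11, best alternative gives -11.
(Remaining 10 profiles checked similarly; truth is weakly best in each.)
In every case the truthful report is at least as good as any alternative, so it is a dominant strategy.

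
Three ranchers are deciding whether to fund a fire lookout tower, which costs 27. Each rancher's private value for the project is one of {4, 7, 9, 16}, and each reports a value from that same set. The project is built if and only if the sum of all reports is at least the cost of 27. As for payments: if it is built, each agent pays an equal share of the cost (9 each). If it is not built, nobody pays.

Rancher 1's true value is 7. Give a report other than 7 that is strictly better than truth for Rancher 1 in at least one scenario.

Suppose Rancher 2 reports 4 and Rancher 3 reports 16.
Report 7: project built, pays 9, utility 7 - 9 = -2.
Report 4: project not built, utility 0.
So reporting 4 beats truth here (0 > -2).

4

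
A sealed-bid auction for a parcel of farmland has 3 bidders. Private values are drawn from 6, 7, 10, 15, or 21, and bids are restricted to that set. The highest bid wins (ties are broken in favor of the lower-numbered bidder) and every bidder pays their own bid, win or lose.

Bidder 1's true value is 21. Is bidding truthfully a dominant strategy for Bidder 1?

No

Consider the case where Bidder 2 bids 6 and Bidder 3 bids 6.
Truthful bid 21: wins, pays 21, utility 21 - 21 = 0.
Bid 6 instead: wins, pays 6, utility 21 - 6 = 15.
Since 15 > 0, bidding 6 is strictly better here, so truthful bidding is not dominant.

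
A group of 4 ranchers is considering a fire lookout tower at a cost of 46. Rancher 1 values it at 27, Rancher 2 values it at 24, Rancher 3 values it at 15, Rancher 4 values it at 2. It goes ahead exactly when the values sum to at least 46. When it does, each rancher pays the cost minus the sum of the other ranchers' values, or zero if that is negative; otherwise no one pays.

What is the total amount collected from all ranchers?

Total value 68 ≥ cost 46, so it is built.
Rancher 1: others sum to 41; max(0, 46 - 41) = 5.
Rancher 2: others sum to 44; max(0, 46 - 44) = 2.
Rancher 3: others sum to 53; max(0, 46 - 53) = 0.
Rancher 4: others sum to 66; max(0, 46 - 66) = 0.
Total collected = 5 + 2 + 0 + 0 = 7.

7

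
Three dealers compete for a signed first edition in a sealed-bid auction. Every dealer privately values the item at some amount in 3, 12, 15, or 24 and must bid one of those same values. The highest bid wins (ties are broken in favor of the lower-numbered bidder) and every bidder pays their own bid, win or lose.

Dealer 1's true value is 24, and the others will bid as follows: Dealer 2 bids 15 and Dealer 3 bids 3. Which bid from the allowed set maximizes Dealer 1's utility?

15

Bid 3: loses but pays 3, utility -3.
Bid 12: loses but pays 12, utility -12.
Bid 15: wins, pays 15, utility 24 - 15 = 9.
Bid 24: wins, pays 24, utility 24 - 24 = 0.
The best choice is 15 with utility 9.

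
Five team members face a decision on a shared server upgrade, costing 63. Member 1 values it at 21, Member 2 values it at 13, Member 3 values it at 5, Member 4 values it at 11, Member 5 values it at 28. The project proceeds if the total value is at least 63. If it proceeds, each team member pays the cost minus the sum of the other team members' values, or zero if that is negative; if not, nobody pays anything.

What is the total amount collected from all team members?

19

Total value 78 ≥ cost 63, so it is built.
Member 1: others sum to 57; max(0, 63 - 57) = 6.
Member 2: others sum to 65; max(0, 63 - 65) = 0.
Member 3: others sum to 73; max(0, 63 - 73) = 0.
Member 4: others sum to 67; max(0, 63 - 67) = 0.
Member 5: others sum to 50; max(0, 63 - 50) = 13.
Total collected = 6 + 0 + 0 + 0 + 13 = 19.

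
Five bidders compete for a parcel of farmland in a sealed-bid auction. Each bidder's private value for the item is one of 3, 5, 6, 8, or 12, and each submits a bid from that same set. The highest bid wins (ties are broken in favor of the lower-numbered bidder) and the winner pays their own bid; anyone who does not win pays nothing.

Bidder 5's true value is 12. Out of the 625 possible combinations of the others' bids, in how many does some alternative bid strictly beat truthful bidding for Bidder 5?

81

Others bid (3, 3, 3, 3): truth gives 0; bid 5 gives 7 > 0. Violating.
Others bid (3, 3, 3, 5): truth gives 0; bid 6 gives 6 > 0. Violating.
Others bid (3, 3, 3, 6): truth gives 0; bid 8 gives 4 > 0. Violating.
Others bid (3, 3, 5, 3): truth gives 0; bid 6 gives 6 > 0. Violating.
Others bid (3, 3, 3, 8): truth gives 0; no alternative beats it.
Others bid (3, 3, 3, 12): truth gives 0; no alternative beats it.
(Checking all 625 profiles: 81 have a profitable deviation, 544 do not.)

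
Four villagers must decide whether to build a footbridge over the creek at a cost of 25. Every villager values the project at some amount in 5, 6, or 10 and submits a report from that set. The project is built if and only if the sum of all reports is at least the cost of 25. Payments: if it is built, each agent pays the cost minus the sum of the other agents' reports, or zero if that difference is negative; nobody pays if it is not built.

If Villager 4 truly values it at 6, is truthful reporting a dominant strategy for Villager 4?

Yes

Check each profile of the others' reports and compare truth against every alternative report.
Others report (5, 10, 10): truth gives 6, best alternative gives 6.
Others report (6, 10, 10): truth gives 6, best alternative gives 6.
Others report (10, 5, 10): truth gives 6, best alternative gives 6.
Others report (10, 6, 10): truth gives 6, best alternative gives 6.
Others report (10, 10, 5): truth gives 6, best alternative gives 6.
Others report (10, 10, 6): truth gives 6, best alternative gives 6.
(Remaining 21 profiles checked similarly; truth is weakly best in each.)
In every case the truthful report is at least as good as any alternative, so it is a dominant strategy.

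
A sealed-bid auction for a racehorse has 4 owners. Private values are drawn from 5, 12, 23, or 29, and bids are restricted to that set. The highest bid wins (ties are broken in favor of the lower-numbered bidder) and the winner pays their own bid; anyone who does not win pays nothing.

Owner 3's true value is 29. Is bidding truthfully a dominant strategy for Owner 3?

Consider the case where Owner 1 bids 5, Owner 2 bids 5 and Owner 4 bids 5.
Truthful bid 29: wins, pays 29, utility 29 - 29 = 0.
Bid 12 instead: wins, pays 12, utility 29 - 12 = 17.
Since 17 > 0, bidding 12 is strictly better here, so truthful bidding is not dominant.

No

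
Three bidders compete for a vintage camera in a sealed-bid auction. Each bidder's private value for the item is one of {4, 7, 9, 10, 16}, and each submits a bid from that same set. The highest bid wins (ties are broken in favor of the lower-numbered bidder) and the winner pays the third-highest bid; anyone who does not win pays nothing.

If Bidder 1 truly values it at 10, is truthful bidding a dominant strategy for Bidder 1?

No

Consider the case where Bidder 2 bids 4 and Bidder 3 bids 16.
Truthful bid 10: loses, pays 0, utility 0.
Bid 16 instead: wins, pays 4, utility 10 - 4 = 6.
Since 6 > 0, bidding 16 is strictly better here, so truthful bidding is not dominant.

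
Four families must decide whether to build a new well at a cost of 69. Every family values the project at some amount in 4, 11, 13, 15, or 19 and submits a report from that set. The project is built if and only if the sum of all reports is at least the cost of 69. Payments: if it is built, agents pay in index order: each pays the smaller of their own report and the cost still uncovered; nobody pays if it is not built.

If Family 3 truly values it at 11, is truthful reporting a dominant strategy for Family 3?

Check each profile of the others' reports and compare truth against every alternative report.
Others report (4, 4, 4): truth gives 0, best alternative gives 0.
Others report (4, 4, 11): truth gives 0, best alternative gives 0.
Others report (4, 4, 13): truth gives 0, best alternative gives 0.
Others report (4, 4, 15): truth gives 0, best alternative gives 0.
Others report (4, 4, 19): truth gives 0, best alternative gives 0.
Others report (4, 11, 4): truth gives 0, best alternative gives 0.
(Remaining 119 profiles checked similarly; truth is weakly best in each.)
In every case the truthful report is at least as good as any alternative, so it is a dominant strategy.

Yes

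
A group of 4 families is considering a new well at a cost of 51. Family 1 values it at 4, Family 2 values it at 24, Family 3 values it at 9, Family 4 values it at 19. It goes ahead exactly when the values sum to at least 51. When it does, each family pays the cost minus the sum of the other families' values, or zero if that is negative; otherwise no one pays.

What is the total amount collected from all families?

Total value 56 ≥ cost 51, so it is built.
Family 1: others sum to 52; max(0, 51 - 52) = 0.
Family 2: others sum to 32; max(0, 51 - 32) = 19.
Family 3: others sum to 47; max(0, 51 - 47) = 4.
Family 4: others sum to 37; max(0, 51 - 37) = 14.
Total collected = 0 + 19 + 4 + 14 = 37.

37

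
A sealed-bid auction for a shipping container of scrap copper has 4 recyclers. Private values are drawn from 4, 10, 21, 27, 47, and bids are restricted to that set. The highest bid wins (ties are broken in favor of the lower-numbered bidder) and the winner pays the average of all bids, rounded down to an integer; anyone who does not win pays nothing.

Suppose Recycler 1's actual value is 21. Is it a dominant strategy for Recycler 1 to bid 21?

No

Consider the case where Recycler 2 bids 4, Recycler 3 bids 4 and Recycler 4 bids 4.
Truthful bid 21: wins, pays 8, utility 21 - 8 = 13.
Bid 4 instead: wins, pays 4, utility 21 - 4 = 17.
Since 17 > 13, bidding 4 is strictly better here, so truthful bidding is not dominant.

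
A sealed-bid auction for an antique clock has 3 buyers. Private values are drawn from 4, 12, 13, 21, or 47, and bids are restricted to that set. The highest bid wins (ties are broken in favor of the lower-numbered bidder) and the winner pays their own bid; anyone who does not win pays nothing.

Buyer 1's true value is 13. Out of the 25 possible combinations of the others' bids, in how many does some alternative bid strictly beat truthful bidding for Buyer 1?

4

Others bid (4, 4): truth gives 0; bid 4 gives 9 > 0. Violating.
Others bid (4, 12): truth gives 0; bid 12 gives 1 > 0. Violating.
Others bid (12, 4): truth gives 0; bid 12 gives 1 > 0. Violating.
Others bid (12, 12): truth gives 0; bid 12 gives 1 > 0. Violating.
Others bid (4, 13): truth gives 0; no alternative beats it.
Others bid (4, 21): truth gives 0; no alternative beats it.
(Checking all 25 profiles: 4 have a profitable deviation, 21 do not.)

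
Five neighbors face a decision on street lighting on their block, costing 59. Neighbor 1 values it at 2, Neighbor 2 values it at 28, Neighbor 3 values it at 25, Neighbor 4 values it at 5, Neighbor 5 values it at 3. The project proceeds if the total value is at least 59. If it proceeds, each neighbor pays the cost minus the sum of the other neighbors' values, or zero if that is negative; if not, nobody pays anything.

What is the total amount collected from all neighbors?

Total value 63 ≥ cost 59, so it is built.
Neighbor 1: others sum to 61; max(0, 59 - 61) = 0.
Neighbor 2: others sum to 35; max(0, 59 - 35) = 24.
Neighbor 3: others sum to 38; max(0, 59 - 38) = 21.
Neighbor 4: others sum to 58; max(0, 59 - 58) = 1.
Neighbor 5: others sum to 60; max(0, 59 - 60) = 0.
Total collected = 0 + 24 + 21 + 1 + 0 = 46.

46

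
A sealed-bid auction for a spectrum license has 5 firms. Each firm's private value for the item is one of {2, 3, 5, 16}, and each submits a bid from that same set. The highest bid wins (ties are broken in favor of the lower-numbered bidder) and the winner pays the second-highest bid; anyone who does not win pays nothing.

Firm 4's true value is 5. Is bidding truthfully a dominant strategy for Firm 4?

Check each profile of the others' bids and compare truth against every alternative bid.
Others bid (2, 2, 2, 2): truth gives 3, best alternative gives 3.
Others bid (2, 2, 2, 3): truth gives 2, best alternative gives 2.
Others bid (2, 2, 3, 2): truth gives 2, best alternative gives 2.
Others bid (2, 2, 3, 3): truth gives 2, best alternative gives 2.
Others bid (2, 3, 2, 2): truth gives 2, best alternative gives 2.
Others bid (2, 3, 2, 3): truth gives 2, best alternative gives 2.
(Remaining 250 profiles checked similarly; truth is weakly best in each.)
In every case the truthful bid is at least as good as any alternative, so it is a dominant strategy.

Yes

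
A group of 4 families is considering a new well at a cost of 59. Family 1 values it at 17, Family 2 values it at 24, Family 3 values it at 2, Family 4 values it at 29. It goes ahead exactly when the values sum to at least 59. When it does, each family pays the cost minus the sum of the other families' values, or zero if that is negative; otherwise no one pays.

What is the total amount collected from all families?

Total value 72 ≥ cost 59, so it is built.
Family 1: others sum to 55; max(0, 59 - 55) = 4.
Family 2: others sum to 48; max(0, 59 - 48) = 11.
Family 3: others sum to 70; max(0, 59 - 70) = 0.
Family 4: others sum to 43; max(0, 59 - 43) = 16.
Total collected = 4 + 11 + 0 + 16 = 31.

31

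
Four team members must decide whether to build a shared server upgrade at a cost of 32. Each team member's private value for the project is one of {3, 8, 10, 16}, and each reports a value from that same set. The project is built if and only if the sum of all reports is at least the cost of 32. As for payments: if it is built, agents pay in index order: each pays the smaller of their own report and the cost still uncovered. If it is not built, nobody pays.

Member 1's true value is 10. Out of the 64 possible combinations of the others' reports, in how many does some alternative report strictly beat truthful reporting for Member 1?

Others report (3, 8, 16): truth gives 0; report 8 gives 2 > 0. Violating.
Others report (3, 10, 16): truth gives 0; report 3 gives 7 > 0. Violating.
Others report (3, 16, 8): truth gives 0; report 8 gives 2 > 0. Violating.
Others report (3, 16, 10): truth gives 0; report 3 gives 7 > 0. Violating.
Others report (3, 3, 3): truth gives 0; no alternative beats it.
Others report (3, 3, 8): truth gives 0; no alternative beats it.
(Checking all 64 profiles: 42 have a profitable deviation, 22 do not.)

42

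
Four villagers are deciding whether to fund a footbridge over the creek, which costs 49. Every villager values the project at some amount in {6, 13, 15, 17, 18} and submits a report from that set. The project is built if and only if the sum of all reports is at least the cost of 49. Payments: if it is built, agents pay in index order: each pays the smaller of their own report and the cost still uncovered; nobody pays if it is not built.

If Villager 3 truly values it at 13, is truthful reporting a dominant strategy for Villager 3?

No

Consider the case where Villager 1 reports 13, Villager 2 reports 13 and Villager 4 reports 17.
Truthful report 13: project built, pays 13, utility 13 - 13 = 0.
Report 6 instead: project built, pays 6, utility 13 - 6 = 7.
Since 7 > 0, reporting 6 is strictly better here, so truthful reporting is not dominant.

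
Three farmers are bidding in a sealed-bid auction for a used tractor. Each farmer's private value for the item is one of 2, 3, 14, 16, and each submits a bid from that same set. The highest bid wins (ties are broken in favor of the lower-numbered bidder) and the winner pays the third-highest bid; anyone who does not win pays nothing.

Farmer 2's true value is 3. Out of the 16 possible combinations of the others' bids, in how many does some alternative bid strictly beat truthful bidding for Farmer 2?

Others bid (2, 14): truth gives 0; bid 14 gives 1 > 0. Violating.
Others bid (2, 16): truth gives 0; bid 16 gives 1 > 0. Violating.
Others bid (3, 2): truth gives 0; bid 14 gives 1 > 0. Violating.
Others bid (14, 2): truth gives 0; bid 16 gives 1 > 0. Violating.
Others bid (2, 2): truth gives 1; no alternative beats it.
Others bid (2, 3): truth gives 1; no alternative beats it.
(Checking all 16 profiles: 4 have a profitable deviation, 12 do not.)

4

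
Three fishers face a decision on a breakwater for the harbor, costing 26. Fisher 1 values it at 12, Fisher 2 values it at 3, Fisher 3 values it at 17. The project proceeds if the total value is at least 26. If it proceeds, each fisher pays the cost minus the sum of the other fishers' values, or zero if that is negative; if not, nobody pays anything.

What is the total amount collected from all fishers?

17

Total value 32 ≥ cost 26, so it is built.
Fisher 1: others sum to 20; max(0, 26 - 20) = 6.
Fisher 2: others sum to 29; max(0, 26 - 29) = 0.
Fisher 3: others sum to 15; max(0, 26 - 15) = 11.
Total collected = 6 + 0 + 11 = 17.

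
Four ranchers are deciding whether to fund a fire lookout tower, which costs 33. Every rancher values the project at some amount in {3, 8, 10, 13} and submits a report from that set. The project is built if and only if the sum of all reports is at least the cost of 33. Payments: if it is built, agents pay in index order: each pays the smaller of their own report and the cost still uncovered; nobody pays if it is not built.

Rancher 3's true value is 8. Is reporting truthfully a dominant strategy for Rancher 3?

Consider the case where Rancher 1 reports 8, Rancher 2 reports 10 and Rancher 4 reports 13.
Truthful report 8: project built, pays 8, utility 8 - 8 = 0.
Report 3 instead: project built, pays 3, utility 8 - 3 = 5.
Since 5 > 0, reporting 3 is strictly better here, so truthful reporting is not dominant.

No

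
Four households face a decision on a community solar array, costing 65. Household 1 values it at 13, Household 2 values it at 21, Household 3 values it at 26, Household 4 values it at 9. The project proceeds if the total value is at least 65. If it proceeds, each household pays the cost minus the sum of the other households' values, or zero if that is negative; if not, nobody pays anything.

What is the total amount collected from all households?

53

Total value 69 ≥ cost 65, so it is built.
Household 1: others sum to 56; max(0, 65 - 56) = 9.
Household 2: others sum to 48; max(0, 65 - 48) = 17.
Household 3: others sum to 43; max(0, 65 - 43) = 22.
Household 4: others sum to 60; max(0, 65 - 60) = 5.
Total collected = 9 + 17 + 22 + 5 = 53.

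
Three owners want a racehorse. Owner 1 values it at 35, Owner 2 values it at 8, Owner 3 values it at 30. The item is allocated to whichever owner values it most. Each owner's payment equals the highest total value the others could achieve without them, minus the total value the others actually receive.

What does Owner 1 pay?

30

Owner 1 has the highest value and receives the item.
Without Owner 1, the item would go to the next-highest value, 30, so the others could achieve 30.
With Owner 1 present and winning, the others receive nothing, so their total is 0.
Payment = 30 - 0 = 30.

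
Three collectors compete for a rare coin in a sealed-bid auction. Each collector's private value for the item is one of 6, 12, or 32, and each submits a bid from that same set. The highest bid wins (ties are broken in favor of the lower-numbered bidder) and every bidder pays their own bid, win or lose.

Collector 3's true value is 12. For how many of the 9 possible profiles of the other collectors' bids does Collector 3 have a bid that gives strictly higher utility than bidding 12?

8

Others bid (6, 12): truth gives -12; bid 6 gives -6 > -12. Violating.
Others bid (6, 32): truth gives -12; bid 6 gives -6 > -12. Violating.
Others bid (12, 6): truth gives -12; bid 6 gives -6 > -12. Violating.
Others bid (12, 12): truth gives -12; bid 6 gives -6 > -12. Violating.
Others bid (6, 6): truth gives 0; no alternative beats it.
(Checking all 9 profiles: 8 have a profitable deviation, 1 does not.)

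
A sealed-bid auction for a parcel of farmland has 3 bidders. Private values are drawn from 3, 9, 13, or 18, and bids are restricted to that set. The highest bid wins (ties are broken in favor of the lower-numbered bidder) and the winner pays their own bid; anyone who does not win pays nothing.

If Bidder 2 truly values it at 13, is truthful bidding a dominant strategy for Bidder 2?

No

Consider the case where Bidder 1 bids 3 and Bidder 3 bids 3.
Truthful bid 13: wins, pays 13, utility 13 - 13 = 0.
Bid 9 instead: wins, pays 9, utility 13 - 9 = 4.
Since 4 > 0, bidding 9 is strictly better here, so truthful bidding is not dominant.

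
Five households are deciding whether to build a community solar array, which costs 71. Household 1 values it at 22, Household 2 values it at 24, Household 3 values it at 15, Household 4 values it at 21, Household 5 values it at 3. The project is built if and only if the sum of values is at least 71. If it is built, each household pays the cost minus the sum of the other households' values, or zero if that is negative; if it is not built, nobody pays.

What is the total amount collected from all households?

26

Total value 85 ≥ cost 71, so it is built.
Household 1: others sum to 63; max(0, 71 - 63) = 8.
Household 2: others sum to 61; max(0, 71 - 61) = 10.
Household 3: others sum to 70; max(0, 71 - 70) = 1.
Household 4: others sum to 64; max(0, 71 - 64) = 7.
Household 5: others sum to 82; max(0, 71 - 82) = 0.
Total collected = 8 + 10 + 1 + 7 + 0 = 26.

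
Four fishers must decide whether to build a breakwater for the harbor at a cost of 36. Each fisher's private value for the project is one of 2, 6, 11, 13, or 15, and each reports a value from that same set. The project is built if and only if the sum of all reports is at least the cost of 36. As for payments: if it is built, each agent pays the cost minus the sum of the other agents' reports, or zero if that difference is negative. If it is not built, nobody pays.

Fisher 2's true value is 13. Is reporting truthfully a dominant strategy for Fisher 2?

Yes

Check each profile of the others' reports and compare truth against every alternative report.
Others report (6, 15, 15): truth gives 13, best alternative gives 13.
Others report (11, 11, 15): truth gives 13, best alternative gives 13.
Others report (11, 13, 13): truth gives 13, best alternative gives 13.
Others report (11, 13, 15): truth gives 13, best alternative gives 13.
Others report (11, 15, 11): truth gives 13, best alternative gives 13.
Others report (11, 15, 13): truth gives 13, best alternative gives 13.
(Remaining 119 profiles checked similarly; truth is weakly best in each.)
In every case the truthful report is at least as good as any alternative, so it is a dominant strategy.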